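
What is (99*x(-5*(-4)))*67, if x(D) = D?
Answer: 132660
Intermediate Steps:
(99*x(-5*(-4)))*67 = (99*(-5*(-4)))*67 = (99*20)*67 = 1980*67 = 132660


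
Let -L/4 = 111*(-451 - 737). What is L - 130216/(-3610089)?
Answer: 1904220995224/3610089 ≈ 5.2747e+5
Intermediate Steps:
L = 527472 (L = -444*(-451 - 737) = -444*(-1188) = -4*(-131868) = 527472)
L - 130216/(-3610089) = 527472 - 130216/(-3610089) = 527472 - 130216*(-1/3610089) = 527472 + 130216/3610089 = 1904220995224/3610089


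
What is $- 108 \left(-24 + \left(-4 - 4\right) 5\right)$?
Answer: $6912$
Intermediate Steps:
$- 108 \left(-24 + \left(-4 - 4\right) 5\right) = - 108 \left(-24 - 40\right) = \left(-108\right) \left(-64\right) = 6912$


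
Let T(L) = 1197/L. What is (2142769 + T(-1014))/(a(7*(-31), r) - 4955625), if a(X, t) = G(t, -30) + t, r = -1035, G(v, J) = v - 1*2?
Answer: -724255523/1675701586 ≈ -0.43221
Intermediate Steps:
G(v, J) = -2 + v (G(v, J) = v - 2 = -2 + v)
a(X, t) = -2 + 2*t (a(X, t) = (-2 + t) + t = -2 + 2*t)
(2142769 + T(-1014))/(a(7*(-31), r) - 4955625) = (2142769 + 1197/(-1014))/((-2 + 2*(-1035)) - 4955625) = (2142769 + 1197*(-1/1014))/((-2 - 2070) - 4955625) = (2142769 - 399/338)/(-2072 - 4955625) = (724255523/338)/(-4957697) = (724255523/338)*(-1/4957697) = -724255523/1675701586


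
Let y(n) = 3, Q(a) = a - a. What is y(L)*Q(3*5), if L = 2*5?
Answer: 0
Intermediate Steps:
Q(a) = 0
L = 10
y(L)*Q(3*5) = 3*0 = 0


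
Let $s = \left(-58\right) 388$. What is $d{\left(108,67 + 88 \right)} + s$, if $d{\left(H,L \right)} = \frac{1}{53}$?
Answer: $- \frac{1192711}{53} \approx -22504.0$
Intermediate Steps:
$d{\left(H,L \right)} = \frac{1}{53}$
$s = -22504$
$d{\left(108,67 + 88 \right)} + s = \frac{1}{53} - 22504 = - \frac{1192711}{53}$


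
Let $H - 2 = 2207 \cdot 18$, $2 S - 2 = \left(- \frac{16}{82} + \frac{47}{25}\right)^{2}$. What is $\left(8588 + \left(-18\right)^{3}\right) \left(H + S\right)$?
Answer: $\frac{115040323327462}{1050625} \approx 1.095 \cdot 10^{8}$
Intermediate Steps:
$S = \frac{5083779}{2101250}$ ($S = 1 + \frac{\left(- \frac{16}{82} + \frac{47}{25}\right)^{2}}{2} = 1 + \frac{\left(\left(-16\right) \frac{1}{82} + 47 \cdot \frac{1}{25}\right)^{2}}{2} = 1 + \frac{\left(- \frac{8}{41} + \frac{47}{25}\right)^{2}}{2} = 1 + \frac{\left(\frac{1727}{1025}\right)^{2}}{2} = 1 + \frac{1}{2} \cdot \frac{2982529}{1050625} = 1 + \frac{2982529}{2101250} = \frac{5083779}{2101250} \approx 2.4194$)
$H = 39728$ ($H = 2 + 2207 \cdot 18 = 2 + 39726 = 39728$)
$\left(8588 + \left(-18\right)^{3}\right) \left(H + S\right) = \left(8588 + \left(-18\right)^{3}\right) \left(39728 + \frac{5083779}{2101250}\right) = \left(8588 - 5832\right) \frac{83483543779}{2101250} = 2756 \cdot \frac{83483543779}{2101250} = \frac{115040323327462}{1050625}$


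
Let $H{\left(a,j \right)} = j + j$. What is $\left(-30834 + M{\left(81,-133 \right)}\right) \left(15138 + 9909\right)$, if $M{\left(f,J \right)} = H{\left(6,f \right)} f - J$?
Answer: $-440301213$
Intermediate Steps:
$H{\left(a,j \right)} = 2 j$
$M{\left(f,J \right)} = - J + 2 f^{2}$ ($M{\left(f,J \right)} = 2 f f - J = 2 f^{2} - J = - J + 2 f^{2}$)
$\left(-30834 + M{\left(81,-133 \right)}\right) \left(15138 + 9909\right) = \left(-30834 - \left(-133 - 2 \cdot 81^{2}\right)\right) \left(15138 + 9909\right) = \left(-30834 + \left(133 + 2 \cdot 6561\right)\right) 25047 = \left(-30834 + \left(133 + 13122\right)\right) 25047 = \left(-30834 + 13255\right) 25047 = \left(-17579\right) 25047 = -440301213$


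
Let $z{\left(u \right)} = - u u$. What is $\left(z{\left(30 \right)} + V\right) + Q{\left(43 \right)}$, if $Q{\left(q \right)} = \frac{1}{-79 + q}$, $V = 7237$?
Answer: $\frac{228131}{36} \approx 6337.0$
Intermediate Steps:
$z{\left(u \right)} = - u^{2}$
$\left(z{\left(30 \right)} + V\right) + Q{\left(43 \right)} = \left(- 30^{2} + 7237\right) + \frac{1}{-79 + 43} = \left(\left(-1\right) 900 + 7237\right) + \frac{1}{-36} = \left(-900 + 7237\right) - \frac{1}{36} = 6337 - \frac{1}{36} = \frac{228131}{36}$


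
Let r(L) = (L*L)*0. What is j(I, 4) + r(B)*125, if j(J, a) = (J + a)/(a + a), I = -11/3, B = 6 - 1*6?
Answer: 1/24 ≈ 0.041667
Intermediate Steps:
B = 0 (B = 6 - 6 = 0)
I = -11/3 (I = -11*⅓ = -11/3 ≈ -3.6667)
j(J, a) = (J + a)/(2*a) (j(J, a) = (J + a)/((2*a)) = (J + a)*(1/(2*a)) = (J + a)/(2*a))
r(L) = 0 (r(L) = L²*0 = 0)
j(I, 4) + r(B)*125 = (½)*(-11/3 + 4)/4 + 0*125 = (½)*(¼)*(⅓) + 0 = 1/24 + 0 = 1/24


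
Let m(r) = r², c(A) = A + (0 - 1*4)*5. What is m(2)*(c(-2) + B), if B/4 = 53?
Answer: 760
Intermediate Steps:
B = 212 (B = 4*53 = 212)
c(A) = -20 + A (c(A) = A + (0 - 4)*5 = A - 4*5 = A - 20 = -20 + A)
m(2)*(c(-2) + B) = 2²*((-20 - 2) + 212) = 4*(-22 + 212) = 4*190 = 760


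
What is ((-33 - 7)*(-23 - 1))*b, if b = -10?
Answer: -9600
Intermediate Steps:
((-33 - 7)*(-23 - 1))*b = ((-33 - 7)*(-23 - 1))*(-10) = -40*(-24)*(-10) = 960*(-10) = -9600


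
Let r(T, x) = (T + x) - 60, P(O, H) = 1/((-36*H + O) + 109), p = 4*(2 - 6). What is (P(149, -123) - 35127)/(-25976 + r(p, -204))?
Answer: 164605121/123035616 ≈ 1.3379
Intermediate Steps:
p = -16 (p = 4*(-4) = -16)
P(O, H) = 1/(109 + O - 36*H) (P(O, H) = 1/((O - 36*H) + 109) = 1/(109 + O - 36*H))
r(T, x) = -60 + T + x
(P(149, -123) - 35127)/(-25976 + r(p, -204)) = (1/(109 + 149 - 36*(-123)) - 35127)/(-25976 + (-60 - 16 - 204)) = (1/(109 + 149 + 4428) - 35127)/(-25976 - 280) = (1/4686 - 35127)/(-26256) = (1/4686 - 35127)*(-1/26256) = -164605121/4686*(-1/26256) = 164605121/123035616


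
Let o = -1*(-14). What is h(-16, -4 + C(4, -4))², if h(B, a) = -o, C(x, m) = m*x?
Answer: 196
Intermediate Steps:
o = 14
h(B, a) = -14 (h(B, a) = -1*14 = -14)
h(-16, -4 + C(4, -4))² = (-14)² = 196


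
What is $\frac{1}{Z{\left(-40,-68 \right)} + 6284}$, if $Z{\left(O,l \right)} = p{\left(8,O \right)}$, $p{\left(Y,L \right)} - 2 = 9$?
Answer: $\frac{1}{6295} \approx 0.00015886$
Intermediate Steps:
$p{\left(Y,L \right)} = 11$ ($p{\left(Y,L \right)} = 2 + 9 = 11$)
$Z{\left(O,l \right)} = 11$
$\frac{1}{Z{\left(-40,-68 \right)} + 6284} = \frac{1}{11 + 6284} = \frac{1}{6295}$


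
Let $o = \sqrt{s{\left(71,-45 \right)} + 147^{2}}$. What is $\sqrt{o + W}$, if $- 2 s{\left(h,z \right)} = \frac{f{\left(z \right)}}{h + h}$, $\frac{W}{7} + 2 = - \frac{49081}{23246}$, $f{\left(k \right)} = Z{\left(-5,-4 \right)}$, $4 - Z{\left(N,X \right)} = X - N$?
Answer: $\frac{\sqrt{-78396773547946 + 19183366318 \sqrt{435723663}}}{1650466} \approx 10.873$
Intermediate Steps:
$Z{\left(N,X \right)} = 4 + N - X$ ($Z{\left(N,X \right)} = 4 - \left(X - N\right) = 4 + \left(N - X\right) = 4 + N - X$)
$f{\left(k \right)} = 3$ ($f{\left(k \right)} = 4 - 5 - -4 = 4 - 5 + 4 = 3$)
$W = - \frac{669011}{23246}$ ($W = -14 + 7 \left(- \frac{49081}{23246}\right) = -14 - \frac{343567}{23246} = - \frac{669011}{23246} \approx -28.78$)
$s{\left(h,z \right)} = - \frac{3}{4 h}$ ($s{\left(h,z \right)} = - \frac{3 \frac{1}{h + h}}{2} = - \frac{3 \frac{1}{2 h}}{2} = - \frac{\frac{3}{2} \frac{1}{h}}{2} = - \frac{3}{4 h}$)
$o = \frac{\sqrt{435723663}}{142}$ ($o = \sqrt{- \frac{3}{4 \cdot 71} + 147^{2}} = \sqrt{\left(- \frac{3}{4}\right) \frac{1}{71} + 21609} = \sqrt{- \frac{3}{284} + 21609} = \sqrt{\frac{6136953}{284}} = \frac{\sqrt{435723663}}{142} \approx 147.0$)
$\sqrt{o + W} = \sqrt{\frac{\sqrt{435723663}}{142} - \frac{669011}{23246}} = \sqrt{- \frac{669011}{23246} + \frac{\sqrt{435723663}}{142}}$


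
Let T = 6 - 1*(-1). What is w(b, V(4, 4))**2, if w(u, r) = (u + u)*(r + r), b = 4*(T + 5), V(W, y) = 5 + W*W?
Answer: 16257024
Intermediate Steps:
T = 7 (T = 6 + 1 = 7)
V(W, y) = 5 + W**2
b = 48 (b = 4*(7 + 5) = 4*12 = 48)
w(u, r) = 4*r*u (w(u, r) = (2*u)*(2*r) = 4*r*u)
w(b, V(4, 4))**2 = (4*(5 + 4**2)*48)**2 = (4*(5 + 16)*48)**2 = (4*21*48)**2 = 4032**2 = 16257024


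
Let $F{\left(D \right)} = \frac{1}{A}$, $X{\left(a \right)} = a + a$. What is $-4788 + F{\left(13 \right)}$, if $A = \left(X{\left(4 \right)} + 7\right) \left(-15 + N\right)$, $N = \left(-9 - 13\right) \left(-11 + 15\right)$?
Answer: $- \frac{7397461}{1545} \approx -4788.0$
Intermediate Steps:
$X{\left(a \right)} = 2 a$
$N = -88$ ($N = \left(-22\right) 4 = -88$)
$A = -1545$ ($A = \left(2 \cdot 4 + 7\right) \left(-15 - 88\right) = \left(8 + 7\right) \left(-103\right) = 15 \left(-103\right) = -1545$)
$F{\left(D \right)} = - \frac{1}{1545}$ ($F{\left(D \right)} = \frac{1}{-1545} = - \frac{1}{1545}$)
$-4788 + F{\left(13 \right)} = -4788 - \frac{1}{1545} = - \frac{7397461}{1545}$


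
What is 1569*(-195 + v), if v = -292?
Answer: -764103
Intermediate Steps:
1569*(-195 + v) = 1569*(-195 - 292) = 1569*(-487) = -764103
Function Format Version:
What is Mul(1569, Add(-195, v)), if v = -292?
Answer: -764103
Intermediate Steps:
Mul(1569, Add(-195, v)) = Mul(1569, Add(-195, -292)) = Mul(1569, -487) = -764103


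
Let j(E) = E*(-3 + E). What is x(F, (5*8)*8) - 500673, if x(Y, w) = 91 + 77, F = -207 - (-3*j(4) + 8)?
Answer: -500505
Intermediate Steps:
F = -203 (F = -207 - (-12*(-3 + 4) + 8) = -207 - (-12 + 8) = -207 - 1*(-4) = -207 + 4 = -203)
x(Y, w) = 168
x(F, (5*8)*8) - 500673 = 168 - 500673 = -500505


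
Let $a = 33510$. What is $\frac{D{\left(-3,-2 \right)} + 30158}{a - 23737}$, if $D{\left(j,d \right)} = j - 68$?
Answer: $\frac{30087}{9773} \approx 3.0786$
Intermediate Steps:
$D{\left(j,d \right)} = -68 + j$
$\frac{D{\left(-3,-2 \right)} + 30158}{a - 23737} = \frac{\left(-68 - 3\right) + 30158}{33510 - 23737} = \frac{-71 + 30158}{9773} = 30087 \cdot \frac{1}{9773} = \frac{30087}{9773}$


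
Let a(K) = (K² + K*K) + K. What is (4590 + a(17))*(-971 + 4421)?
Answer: 17888250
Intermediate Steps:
a(K) = K + 2*K² (a(K) = (K² + K²) + K = 2*K² + K = K + 2*K²)
(4590 + a(17))*(-971 + 4421) = (4590 + 17*(1 + 2*17))*(-971 + 4421) = (4590 + 17*(1 + 34))*3450 = (4590 + 17*35)*3450 = (4590 + 595)*3450 = 5185*3450 = 17888250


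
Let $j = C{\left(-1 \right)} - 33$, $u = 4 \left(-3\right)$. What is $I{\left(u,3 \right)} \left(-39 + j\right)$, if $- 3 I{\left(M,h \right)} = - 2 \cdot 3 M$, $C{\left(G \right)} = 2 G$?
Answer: $1776$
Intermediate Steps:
$u = -12$
$j = -35$ ($j = 2 \left(-1\right) - 33 = -2 - 33 = -35$)
$I{\left(M,h \right)} = 2 M$ ($I{\left(M,h \right)} = - \frac{\left(-2\right) 3 M}{3} = - \frac{\left(-6\right) M}{3} = 2 M$)
$I{\left(u,3 \right)} \left(-39 + j\right) = 2 \left(-12\right) \left(-39 - 35\right) = \left(-24\right) \left(-74\right) = 1776$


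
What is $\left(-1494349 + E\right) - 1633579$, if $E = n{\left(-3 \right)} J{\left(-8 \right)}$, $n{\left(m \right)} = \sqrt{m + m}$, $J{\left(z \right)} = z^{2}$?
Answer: $-3127928 + 64 i \sqrt{6} \approx -3.1279 \cdot 10^{6} + 156.77 i$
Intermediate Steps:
$n{\left(m \right)} = \sqrt{2} \sqrt{m}$ ($n{\left(m \right)} = \sqrt{2 m} = \sqrt{2} \sqrt{m}$)
$E = 64 i \sqrt{6}$ ($E = \sqrt{2} \sqrt{-3} \left(-8\right)^{2} = \sqrt{2} i \sqrt{3} \cdot 64 = i \sqrt{6} \cdot 64 = 64 i \sqrt{6} \approx 156.77 i$)
$\left(-1494349 + E\right) - 1633579 = \left(-1494349 + 64 i \sqrt{6}\right) - 1633579 = -3127928 + 64 i \sqrt{6}$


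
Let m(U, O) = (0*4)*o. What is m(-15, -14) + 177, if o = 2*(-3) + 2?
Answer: 177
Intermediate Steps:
o = -4 (o = -6 + 2 = -4)
m(U, O) = 0 (m(U, O) = (0*4)*(-4) = 0*(-4) = 0)
m(-15, -14) + 177 = 0 + 177 = 177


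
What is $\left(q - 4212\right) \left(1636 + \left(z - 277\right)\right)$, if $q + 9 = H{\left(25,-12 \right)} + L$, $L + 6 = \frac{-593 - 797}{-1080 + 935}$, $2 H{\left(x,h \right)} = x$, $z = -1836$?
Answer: $\frac{116333145}{58} \approx 2.0057 \cdot 10^{6}$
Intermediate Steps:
$H{\left(x,h \right)} = \frac{x}{2}$
$L = \frac{104}{29}$ ($L = -6 + \frac{-593 - 797}{-1080 + 935} = -6 - \frac{1390}{-145} = -6 - - \frac{278}{29} = -6 + \frac{278}{29} = \frac{104}{29} \approx 3.5862$)
$q = \frac{411}{58}$ ($q = -9 + \left(\frac{1}{2} \cdot 25 + \frac{104}{29}\right) = -9 + \left(\frac{25}{2} + \frac{104}{29}\right) = -9 + \frac{933}{58} = \frac{411}{58} \approx 7.0862$)
$\left(q - 4212\right) \left(1636 + \left(z - 277\right)\right) = \left(\frac{411}{58} - 4212\right) \left(1636 - 2113\right) = - \frac{243885 \left(1636 - 2113\right)}{58} = \left(- \frac{243885}{58}\right) \left(-477\right) = \frac{116333145}{58}$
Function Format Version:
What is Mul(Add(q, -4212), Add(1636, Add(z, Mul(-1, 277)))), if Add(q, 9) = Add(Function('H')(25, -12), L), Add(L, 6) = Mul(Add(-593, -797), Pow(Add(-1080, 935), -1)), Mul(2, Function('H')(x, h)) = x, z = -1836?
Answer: Rational(116333145, 58) ≈ 2.0057e+6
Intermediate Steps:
Function('H')(x, h) = Mul(Rational(1, 2), x)
L = Rational(104, 29) (L = Add(-6, Mul(Add(-593, -797), Pow(Add(-1080, 935), -1))) = Add(-6, Mul(-1390, Pow(-145, -1))) = Add(-6, Mul(-1390, Rational(-1, 145))) = Add(-6, Rational(278, 29)) = Rational(104, 29) ≈ 3.5862)
q = Rational(411, 58) (q = Add(-9, Add(Mul(Rational(1, 2), 25), Rational(104, 29))) = Add(-9, Add(Rational(25, 2), Rational(104, 29))) = Add(-9, Rational(933, 58)) = Rational(411, 58) ≈ 7.0862)
Mul(Add(q, -4212), Add(1636, Add(z, Mul(-1, 277)))) = Mul(Add(Rational(411, 58), -4212), Add(1636, Add(-1836, Mul(-1, 277)))) = Mul(Rational(-243885, 58), Add(1636, Add(-1836, -277))) = Mul(Rational(-243885, 58), Add(1636, -2113)) = Mul(Rational(-243885, 58), -477) = Rational(116333145, 58)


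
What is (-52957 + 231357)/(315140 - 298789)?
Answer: 178400/16351 ≈ 10.911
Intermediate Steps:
(-52957 + 231357)/(315140 - 298789) = 178400/16351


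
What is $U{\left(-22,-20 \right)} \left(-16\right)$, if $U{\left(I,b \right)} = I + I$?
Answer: $704$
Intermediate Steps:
$U{\left(I,b \right)} = 2 I$
$U{\left(-22,-20 \right)} \left(-16\right) = 2 \left(-22\right) \left(-16\right) = \left(-44\right) \left(-16\right) = 704$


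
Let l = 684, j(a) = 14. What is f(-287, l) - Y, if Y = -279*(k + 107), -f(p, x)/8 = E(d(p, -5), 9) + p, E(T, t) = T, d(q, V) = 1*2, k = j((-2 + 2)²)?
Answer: 36039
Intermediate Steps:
k = 14
d(q, V) = 2
f(p, x) = -16 - 8*p (f(p, x) = -8*(2 + p) = -16 - 8*p)
Y = -33759 (Y = -279*(14 + 107) = -279*121 = -33759)
f(-287, l) - Y = (-16 - 8*(-287)) - 1*(-33759) = (-16 + 2296) + 33759 = 2280 + 33759 = 36039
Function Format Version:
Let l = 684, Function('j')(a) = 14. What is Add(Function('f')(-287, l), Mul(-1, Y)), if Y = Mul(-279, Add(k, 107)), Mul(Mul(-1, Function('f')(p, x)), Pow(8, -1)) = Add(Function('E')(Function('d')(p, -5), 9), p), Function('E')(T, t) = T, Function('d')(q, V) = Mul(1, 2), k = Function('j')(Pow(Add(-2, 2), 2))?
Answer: 36039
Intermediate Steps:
k = 14
Function('d')(q, V) = 2
Function('f')(p, x) = Add(-16, Mul(-8, p)) (Function('f')(p, x) = Mul(-8, Add(2, p)) = Add(-16, Mul(-8, p)))
Y = -33759 (Y = Mul(-279, Add(14, 107)) = Mul(-279, 121) = -33759)
Add(Function('f')(-287, l), Mul(-1, Y)) = Add(Add(-16, Mul(-8, -287)), Mul(-1, -33759)) = Add(Add(-16, 2296), 33759) = Add(2280, 33759) = 36039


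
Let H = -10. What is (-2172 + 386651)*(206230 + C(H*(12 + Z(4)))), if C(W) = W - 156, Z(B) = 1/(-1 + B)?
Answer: 237551119108/3 ≈ 7.9184e+10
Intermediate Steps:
C(W) = -156 + W
(-2172 + 386651)*(206230 + C(H*(12 + Z(4)))) = (-2172 + 386651)*(206230 + (-156 - 10*(12 + 1/(-1 + 4)))) = 384479*(206230 + (-156 - 10*(12 + 1/3))) = 384479*(206230 + (-156 - 10*(12 + ⅓))) = 384479*(206230 + (-156 - 10*37/3)) = 384479*(206230 + (-156 - 370/3)) = 384479*(206230 - 838/3) = 384479*(617852/3) = 237551119108/3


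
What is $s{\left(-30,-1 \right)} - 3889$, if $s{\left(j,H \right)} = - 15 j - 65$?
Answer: $-3504$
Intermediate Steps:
$s{\left(j,H \right)} = -65 - 15 j$
$s{\left(-30,-1 \right)} - 3889 = \left(-65 - -450\right) - 3889 = \left(-65 + 450\right) - 3889 = 385 - 3889 = -3504$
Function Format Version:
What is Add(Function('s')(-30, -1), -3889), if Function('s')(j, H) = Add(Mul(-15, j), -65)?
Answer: -3504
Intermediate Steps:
Function('s')(j, H) = Add(-65, Mul(-15, j))
Add(Function('s')(-30, -1), -3889) = Add(Add(-65, Mul(-15, -30)), -3889) = Add(Add(-65, 450), -3889) = Add(385, -3889) = -3504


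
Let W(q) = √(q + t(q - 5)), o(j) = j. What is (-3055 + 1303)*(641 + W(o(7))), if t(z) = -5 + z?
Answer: -1126536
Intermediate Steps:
W(q) = √(-10 + 2*q) (W(q) = √(q + (-5 + (q - 5))) = √(q + (-5 + (-5 + q))) = √(q + (-10 + q)) = √(-10 + 2*q))
(-3055 + 1303)*(641 + W(o(7))) = (-3055 + 1303)*(641 + √(-10 + 2*7)) = -1752*(641 + √(-10 + 14)) = -1752*(641 + √4) = -1752*(641 + 2) = -1752*643 = -1126536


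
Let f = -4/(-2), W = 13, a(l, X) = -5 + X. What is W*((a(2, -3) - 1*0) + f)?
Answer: -78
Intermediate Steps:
f = 2 (f = -4*(-1/2) = 2)
W*((a(2, -3) - 1*0) + f) = 13*(((-5 - 3) - 1*0) + 2) = 13*((-8 + 0) + 2) = 13*(-8 + 2) = 13*(-6) = -78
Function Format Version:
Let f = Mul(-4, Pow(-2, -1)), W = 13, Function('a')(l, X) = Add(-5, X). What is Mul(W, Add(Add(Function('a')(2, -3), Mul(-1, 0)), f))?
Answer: -78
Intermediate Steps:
f = 2 (f = Mul(-4, Rational(-1, 2)) = 2)
Mul(W, Add(Add(Function('a')(2, -3), Mul(-1, 0)), f)) = Mul(13, Add(Add(Add(-5, -3), Mul(-1, 0)), 2)) = Mul(13, Add(Add(-8, 0), 2)) = Mul(13, Add(-8, 2)) = Mul(13, -6) = -78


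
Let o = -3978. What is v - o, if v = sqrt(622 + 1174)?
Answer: 3978 + 2*sqrt(449) ≈ 4020.4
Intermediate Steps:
v = 2*sqrt(449) (v = sqrt(1796) = 2*sqrt(449) ≈ 42.379)
v - o = 2*sqrt(449) - 1*(-3978) = 2*sqrt(449) + 3978 = 3978 + 2*sqrt(449)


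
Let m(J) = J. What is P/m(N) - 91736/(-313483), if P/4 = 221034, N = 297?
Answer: 8399662160/2821347 ≈ 2977.2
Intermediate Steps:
P = 884136 (P = 4*221034 = 884136)
P/m(N) - 91736/(-313483) = 884136/297 - 91736/(-313483) = 884136*(1/297) - 91736*(-1/313483) = 26792/9 + 91736/313483 = 8399662160/2821347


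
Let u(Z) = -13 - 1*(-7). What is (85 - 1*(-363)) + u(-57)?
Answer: 442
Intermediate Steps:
u(Z) = -6 (u(Z) = -13 + 7 = -6)
(85 - 1*(-363)) + u(-57) = (85 - 1*(-363)) - 6 = (85 + 363) - 6 = 448 - 6 = 442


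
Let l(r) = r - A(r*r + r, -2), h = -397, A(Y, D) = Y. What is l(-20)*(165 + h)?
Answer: 92800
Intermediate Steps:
l(r) = -r**2 (l(r) = r - (r*r + r) = r - (r**2 + r) = r - (r + r**2) = r + (-r - r**2) = -r**2)
l(-20)*(165 + h) = (-1*(-20)**2)*(165 - 397) = -1*400*(-232) = -400*(-232) = 92800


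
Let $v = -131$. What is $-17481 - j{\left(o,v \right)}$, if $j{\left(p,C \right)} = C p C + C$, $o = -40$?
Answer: $669090$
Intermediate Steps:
$j{\left(p,C \right)} = C + p C^{2}$ ($j{\left(p,C \right)} = p C^{2} + C = C + p C^{2}$)
$-17481 - j{\left(o,v \right)} = -17481 - - 131 \left(1 - -5240\right) = -17481 - - 131 \left(1 + 5240\right) = -17481 - \left(-131\right) 5241 = -17481 - -686571 = -17481 + 686571 = 669090$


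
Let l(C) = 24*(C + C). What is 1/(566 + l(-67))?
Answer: -1/2650 ≈ -0.00037736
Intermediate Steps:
l(C) = 48*C (l(C) = 24*(2*C) = 48*C)
1/(566 + l(-67)) = 1/(566 + 48*(-67)) = 1/(566 - 3216) = 1/(-2650) = -1/2650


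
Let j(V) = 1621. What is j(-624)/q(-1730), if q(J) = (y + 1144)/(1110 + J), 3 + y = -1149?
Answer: 251255/2 ≈ 1.2563e+5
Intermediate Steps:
y = -1152 (y = -3 - 1149 = -1152)
q(J) = -8/(1110 + J) (q(J) = (-1152 + 1144)/(1110 + J) = -8/(1110 + J))
j(-624)/q(-1730) = 1621/((-8/(1110 - 1730))) = 1621/((-8/(-620))) = 1621/((-8*(-1/620))) = 1621/(2/155) = 1621*(155/2) = 251255/2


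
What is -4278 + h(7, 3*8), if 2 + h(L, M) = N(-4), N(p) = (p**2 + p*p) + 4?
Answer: -4244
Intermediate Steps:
N(p) = 4 + 2*p**2 (N(p) = (p**2 + p**2) + 4 = 2*p**2 + 4 = 4 + 2*p**2)
h(L, M) = 34 (h(L, M) = -2 + (4 + 2*(-4)**2) = -2 + (4 + 2*16) = -2 + (4 + 32) = -2 + 36 = 34)
-4278 + h(7, 3*8) = -4278 + 34 = -4244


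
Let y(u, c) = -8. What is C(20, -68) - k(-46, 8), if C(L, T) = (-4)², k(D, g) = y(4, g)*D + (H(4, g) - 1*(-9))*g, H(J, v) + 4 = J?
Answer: -424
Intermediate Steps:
H(J, v) = -4 + J
k(D, g) = -8*D + 9*g (k(D, g) = -8*D + ((-4 + 4) - 1*(-9))*g = -8*D + (0 + 9)*g = -8*D + 9*g)
C(L, T) = 16
C(20, -68) - k(-46, 8) = 16 - (-8*(-46) + 9*8) = 16 - (368 + 72) = 16 - 1*440 = 16 - 440 = -424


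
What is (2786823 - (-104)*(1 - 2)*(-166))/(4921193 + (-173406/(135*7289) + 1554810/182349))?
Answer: 18635147067929535/32704873605724993 ≈ 0.56980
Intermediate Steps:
(2786823 - (-104)*(1 - 2)*(-166))/(4921193 + (-173406/(135*7289) + 1554810/182349)) = (2786823 - (-104)*(-1)*(-166))/(4921193 + (-173406/984015 + 1554810*(1/182349))) = (2786823 - 26*4*(-166))/(4921193 + (-173406*1/984015 + 518270/60783)) = (2786823 - 104*(-166))/(4921193 + (-57802/328005 + 518270/60783)) = (2786823 + 17264)/(4921193 + 55493924128/6645709305) = 2804087/(32704873605724993/6645709305) = 2804087*(6645709305/32704873605724993) = 18635147067929535/32704873605724993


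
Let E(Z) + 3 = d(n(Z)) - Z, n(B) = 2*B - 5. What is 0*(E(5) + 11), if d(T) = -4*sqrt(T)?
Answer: 0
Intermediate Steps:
n(B) = -5 + 2*B
E(Z) = -3 - Z - 4*sqrt(-5 + 2*Z) (E(Z) = -3 + (-4*sqrt(-5 + 2*Z) - Z) = -3 + (-Z - 4*sqrt(-5 + 2*Z)) = -3 - Z - 4*sqrt(-5 + 2*Z))
0*(E(5) + 11) = 0*((-3 - 1*5 - 4*sqrt(-5 + 2*5)) + 11) = 0*((-3 - 5 - 4*sqrt(-5 + 10)) + 11) = 0*((-3 - 5 - 4*sqrt(5)) + 11) = 0*((-8 - 4*sqrt(5)) + 11) = 0*(3 - 4*sqrt(5)) = 0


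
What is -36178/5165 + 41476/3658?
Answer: 40942208/9446785 ≈ 4.3340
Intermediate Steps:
-36178/5165 + 41476/3658 = -36178*1/5165 + 41476*(1/3658) = -36178/5165 + 20738/1829 = 40942208/9446785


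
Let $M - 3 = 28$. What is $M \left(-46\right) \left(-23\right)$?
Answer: $32798$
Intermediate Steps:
$M = 31$ ($M = 3 + 28 = 31$)
$M \left(-46\right) \left(-23\right) = 31 \left(-46\right) \left(-23\right) = \left(-1426\right) \left(-23\right) = 32798$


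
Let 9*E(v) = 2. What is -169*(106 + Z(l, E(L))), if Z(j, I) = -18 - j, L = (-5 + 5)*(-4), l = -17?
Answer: -17745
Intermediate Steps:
L = 0 (L = 0*(-4) = 0)
E(v) = 2/9 (E(v) = (1/9)*2 = 2/9)
-169*(106 + Z(l, E(L))) = -169*(106 + (-18 - 1*(-17))) = -169*(106 + (-18 + 17)) = -169*(106 - 1) = -169*105 = -17745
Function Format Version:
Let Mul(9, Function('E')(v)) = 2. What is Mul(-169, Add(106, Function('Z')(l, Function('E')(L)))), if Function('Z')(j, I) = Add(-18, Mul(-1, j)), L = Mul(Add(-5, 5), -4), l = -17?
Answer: -17745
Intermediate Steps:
L = 0 (L = Mul(0, -4) = 0)
Function('E')(v) = Rational(2, 9) (Function('E')(v) = Mul(Rational(1, 9), 2) = Rational(2, 9))
Mul(-169, Add(106, Function('Z')(l, Function('E')(L)))) = Mul(-169, Add(106, Add(-18, Mul(-1, -17)))) = Mul(-169, Add(106, Add(-18, 17))) = Mul(-169, Add(106, -1)) = Mul(-169, 105) = -17745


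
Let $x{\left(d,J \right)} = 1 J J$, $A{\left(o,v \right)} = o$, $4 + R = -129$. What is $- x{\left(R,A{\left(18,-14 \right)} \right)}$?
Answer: $-324$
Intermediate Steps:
$R = -133$ ($R = -4 - 129 = -133$)
$x{\left(d,J \right)} = J^{2}$ ($x{\left(d,J \right)} = J J = J^{2}$)
$- x{\left(R,A{\left(18,-14 \right)} \right)} = - 18^{2} = \left(-1\right) 324 = -324$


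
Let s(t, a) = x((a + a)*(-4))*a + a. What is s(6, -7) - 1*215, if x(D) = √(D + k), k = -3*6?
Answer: -222 - 7*√38 ≈ -265.15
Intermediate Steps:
k = -18
x(D) = √(-18 + D) (x(D) = √(D - 18) = √(-18 + D))
s(t, a) = a + a*√(-18 - 8*a) (s(t, a) = √(-18 + (a + a)*(-4))*a + a = √(-18 + (2*a)*(-4))*a + a = √(-18 - 8*a)*a + a = a*√(-18 - 8*a) + a = a + a*√(-18 - 8*a))
s(6, -7) - 1*215 = -7*(1 + √(-18 - 8*(-7))) - 1*215 = -7*(1 + √(-18 + 56)) - 215 = -7*(1 + √38) - 215 = (-7 - 7*√38) - 215 = -222 - 7*√38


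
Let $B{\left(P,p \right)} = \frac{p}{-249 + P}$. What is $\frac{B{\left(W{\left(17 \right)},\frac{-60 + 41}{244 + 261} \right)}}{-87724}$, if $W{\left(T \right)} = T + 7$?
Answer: $- \frac{19}{9967639500} \approx -1.9062 \cdot 10^{-9}$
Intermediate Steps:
$W{\left(T \right)} = 7 + T$
$B{\left(P,p \right)} = \frac{p}{-249 + P}$
$\frac{B{\left(W{\left(17 \right)},\frac{-60 + 41}{244 + 261} \right)}}{-87724} = \frac{\frac{-60 + 41}{244 + 261} \frac{1}{-249 + \left(7 + 17\right)}}{-87724} = \frac{\left(-19\right) \frac{1}{505}}{-249 + 24} \left(- \frac{1}{87724}\right) = \frac{\left(-19\right) \frac{1}{505}}{-225} \left(- \frac{1}{87724}\right) = \left(- \frac{19}{505}\right) \left(- \frac{1}{225}\right) \left(- \frac{1}{87724}\right) = \frac{19}{113625} \left(- \frac{1}{87724}\right) = - \frac{19}{9967639500}$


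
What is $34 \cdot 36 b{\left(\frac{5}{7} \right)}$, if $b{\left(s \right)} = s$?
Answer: $\frac{6120}{7} \approx 874.29$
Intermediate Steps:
$34 \cdot 36 b{\left(\frac{5}{7} \right)} = 34 \cdot 36 \cdot \frac{5}{7} = 1224 \cdot 5 \cdot \frac{1}{7} = 1224 \cdot \frac{5}{7} = \frac{6120}{7}$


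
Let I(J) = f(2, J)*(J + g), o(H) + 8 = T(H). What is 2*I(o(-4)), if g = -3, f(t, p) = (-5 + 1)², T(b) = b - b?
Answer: -352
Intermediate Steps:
T(b) = 0
f(t, p) = 16 (f(t, p) = (-4)² = 16)
o(H) = -8 (o(H) = -8 + 0 = -8)
I(J) = -48 + 16*J (I(J) = 16*(J - 3) = 16*(-3 + J) = -48 + 16*J)
2*I(o(-4)) = 2*(-48 + 16*(-8)) = 2*(-48 - 128) = 2*(-176) = -352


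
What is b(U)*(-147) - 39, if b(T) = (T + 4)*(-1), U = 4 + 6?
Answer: 2019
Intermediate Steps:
U = 10
b(T) = -4 - T (b(T) = (4 + T)*(-1) = -4 - T)
b(U)*(-147) - 39 = (-4 - 1*10)*(-147) - 39 = (-4 - 10)*(-147) - 39 = -14*(-147) - 39 = 2058 - 39 = 2019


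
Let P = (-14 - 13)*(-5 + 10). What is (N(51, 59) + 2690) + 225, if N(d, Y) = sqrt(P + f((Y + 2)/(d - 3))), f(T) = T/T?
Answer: 2915 + I*sqrt(134) ≈ 2915.0 + 11.576*I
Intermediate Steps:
f(T) = 1
P = -135 (P = -27*5 = -135)
N(d, Y) = I*sqrt(134) (N(d, Y) = sqrt(-135 + 1) = sqrt(-134) = I*sqrt(134))
(N(51, 59) + 2690) + 225 = (I*sqrt(134) + 2690) + 225 = (2690 + I*sqrt(134)) + 225 = 2915 + I*sqrt(134)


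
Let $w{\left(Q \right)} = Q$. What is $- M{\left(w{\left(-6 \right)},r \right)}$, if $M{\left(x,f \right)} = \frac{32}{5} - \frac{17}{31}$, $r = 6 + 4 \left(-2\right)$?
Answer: $- \frac{907}{155} \approx -5.8516$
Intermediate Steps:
$r = -2$ ($r = 6 - 8 = -2$)
$M{\left(x,f \right)} = \frac{907}{155}$ ($M{\left(x,f \right)} = 32 \cdot \frac{1}{5} - \frac{17}{31} = \frac{32}{5} - \frac{17}{31} = \frac{907}{155}$)
$- M{\left(w{\left(-6 \right)},r \right)} = \left(-1\right) \frac{907}{155} = - \frac{907}{155}$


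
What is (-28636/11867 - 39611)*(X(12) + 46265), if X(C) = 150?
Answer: -21819337492795/11867 ≈ -1.8387e+9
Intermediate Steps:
(-28636/11867 - 39611)*(X(12) + 46265) = (-28636/11867 - 39611)*(150 + 46265) = (-28636*1/11867 - 39611)*46415 = (-28636/11867 - 39611)*46415 = -470092373/11867*46415 = -21819337492795/11867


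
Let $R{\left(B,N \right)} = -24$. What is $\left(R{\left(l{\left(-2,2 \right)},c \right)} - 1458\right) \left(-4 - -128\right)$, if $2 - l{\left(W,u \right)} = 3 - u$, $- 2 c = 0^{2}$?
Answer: $-183768$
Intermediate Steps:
$c = 0$ ($c = - \frac{0^{2}}{2} = \left(- \frac{1}{2}\right) 0 = 0$)
$l{\left(W,u \right)} = -1 + u$ ($l{\left(W,u \right)} = 2 - \left(3 - u\right) = 2 + \left(-3 + u\right) = -1 + u$)
$\left(R{\left(l{\left(-2,2 \right)},c \right)} - 1458\right) \left(-4 - -128\right) = \left(-24 - 1458\right) \left(-4 - -128\right) = - 1482 \left(-4 + 128\right) = \left(-1482\right) 124 = -183768$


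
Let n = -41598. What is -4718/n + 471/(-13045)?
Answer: 20976826/271322955 ≈ 0.077313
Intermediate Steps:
-4718/n + 471/(-13045) = -4718/(-41598) + 471/(-13045) = -4718*(-1/41598) + 471*(-1/13045) = 2359/20799 - 471/13045 = 20976826/271322955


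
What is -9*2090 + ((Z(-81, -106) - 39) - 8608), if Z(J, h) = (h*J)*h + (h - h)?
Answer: -937573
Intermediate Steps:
Z(J, h) = J*h**2 (Z(J, h) = (J*h)*h + 0 = J*h**2 + 0 = J*h**2)
-9*2090 + ((Z(-81, -106) - 39) - 8608) = -9*2090 + ((-81*(-106)**2 - 39) - 8608) = -18810 + ((-81*11236 - 39) - 8608) = -18810 + ((-910116 - 39) - 8608) = -18810 + (-910155 - 8608) = -18810 - 918763 = -937573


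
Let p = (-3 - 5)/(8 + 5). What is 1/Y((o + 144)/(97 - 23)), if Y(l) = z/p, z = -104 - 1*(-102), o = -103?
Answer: 4/13 ≈ 0.30769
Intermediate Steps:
p = -8/13 ≈ -0.61539
z = -2 (z = -104 + 102 = -2)
Y(l) = 13/4 (Y(l) = -2/(-8/13) = -2*(-13/8) = 13/4)
1/Y((o + 144)/(97 - 23)) = 1/(13/4) = 4/13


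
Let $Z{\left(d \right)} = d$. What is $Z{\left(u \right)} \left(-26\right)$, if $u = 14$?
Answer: $-364$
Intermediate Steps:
$Z{\left(u \right)} \left(-26\right) = 14 \left(-26\right) = -364$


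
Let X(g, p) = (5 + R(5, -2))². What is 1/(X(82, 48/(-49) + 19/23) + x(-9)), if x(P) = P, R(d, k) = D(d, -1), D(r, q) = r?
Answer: 1/91 ≈ 0.010989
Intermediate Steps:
R(d, k) = d
X(g, p) = 100 (X(g, p) = (5 + 5)² = 10² = 100)
1/(X(82, 48/(-49) + 19/23) + x(-9)) = 1/(100 - 9) = 1/91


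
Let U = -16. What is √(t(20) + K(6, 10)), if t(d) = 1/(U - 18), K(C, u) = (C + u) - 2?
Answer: 5*√646/34 ≈ 3.7377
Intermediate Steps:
K(C, u) = -2 + C + u
t(d) = -1/34 (t(d) = 1/(-16 - 18) = 1/(-34) = -1/34)
√(t(20) + K(6, 10)) = √(-1/34 + (-2 + 6 + 10)) = √(-1/34 + 14) = √(475/34) = 5*√646/34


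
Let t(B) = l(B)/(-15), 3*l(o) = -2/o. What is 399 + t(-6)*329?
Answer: 53536/135 ≈ 396.56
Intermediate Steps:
l(o) = -2/(3*o) (l(o) = (-2/o)/3 = -2/(3*o))
t(B) = 2/(45*B) (t(B) = -2/(3*B)/(-15) = -2/(3*B)*(-1/15) = 2/(45*B))
399 + t(-6)*329 = 399 + ((2/45)/(-6))*329 = 399 + ((2/45)*(-⅙))*329 = 399 - 1/135*329 = 399 - 329/135 = 53536/135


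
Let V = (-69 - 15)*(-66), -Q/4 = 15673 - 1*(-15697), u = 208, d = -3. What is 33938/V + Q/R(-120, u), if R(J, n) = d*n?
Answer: 7467067/36036 ≈ 207.21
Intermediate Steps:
R(J, n) = -3*n
Q = -125480 (Q = -4*(15673 - 1*(-15697)) = -4*(15673 + 15697) = -4*31370 = -125480)
V = 5544 (V = -84*(-66) = 5544)
33938/V + Q/R(-120, u) = 33938/5544 - 125480/((-3*208)) = 33938*(1/5544) - 125480/(-624) = 16969/2772 - 125480*(-1/624) = 16969/2772 + 15685/78 = 7467067/36036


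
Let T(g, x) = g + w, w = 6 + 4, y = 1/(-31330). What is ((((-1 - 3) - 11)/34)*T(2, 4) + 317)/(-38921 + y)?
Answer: -166017670/20729713827 ≈ -0.0080087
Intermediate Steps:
y = -1/31330 ≈ -3.1918e-5
w = 10
T(g, x) = 10 + g (T(g, x) = g + 10 = 10 + g)
((((-1 - 3) - 11)/34)*T(2, 4) + 317)/(-38921 + y) = ((((-1 - 3) - 11)/34)*(10 + 2) + 317)/(-38921 - 1/31330) = (((-4 - 11)*(1/34))*12 + 317)/(-1219394931/31330) = (-15*1/34*12 + 317)*(-31330/1219394931) = (-15/34*12 + 317)*(-31330/1219394931) = (-90/17 + 317)*(-31330/1219394931) = (5299/17)*(-31330/1219394931) = -166017670/20729713827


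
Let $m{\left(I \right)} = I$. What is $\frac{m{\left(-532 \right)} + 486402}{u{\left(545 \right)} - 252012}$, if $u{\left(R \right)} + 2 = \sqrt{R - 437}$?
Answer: $- \frac{30611510545}{15877764022} - \frac{728805 \sqrt{3}}{15877764022} \approx -1.928$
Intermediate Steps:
$u{\left(R \right)} = -2 + \sqrt{-437 + R}$ ($u{\left(R \right)} = -2 + \sqrt{R - 437} = -2 + \sqrt{-437 + R}$)
$\frac{m{\left(-532 \right)} + 486402}{u{\left(545 \right)} - 252012} = \frac{-532 + 486402}{\left(-2 + \sqrt{-437 + 545}\right) - 252012} = \frac{485870}{\left(-2 + \sqrt{108}\right) - 252012} = \frac{485870}{\left(-2 + 6 \sqrt{3}\right) - 252012} = \frac{485870}{-252014 + 6 \sqrt{3}}$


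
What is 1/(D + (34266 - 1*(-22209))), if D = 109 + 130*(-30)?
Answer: 1/52684 ≈ 1.8981e-5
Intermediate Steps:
D = -3791 (D = 109 - 3900 = -3791)
1/(D + (34266 - 1*(-22209))) = 1/(-3791 + (34266 - 1*(-22209))) = 1/(-3791 + (34266 + 22209)) = 1/(-3791 + 56475) = 1/52684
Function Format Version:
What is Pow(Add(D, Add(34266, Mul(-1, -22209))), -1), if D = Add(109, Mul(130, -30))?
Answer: Rational(1, 52684) ≈ 1.8981e-5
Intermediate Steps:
D = -3791 (D = Add(109, -3900) = -3791)
Pow(Add(D, Add(34266, Mul(-1, -22209))), -1) = Pow(Add(-3791, Add(34266, Mul(-1, -22209))), -1) = Pow(Add(-3791, Add(34266, 22209)), -1) = Pow(Add(-3791, 56475), -1) = Pow(52684, -1) = Rational(1, 52684)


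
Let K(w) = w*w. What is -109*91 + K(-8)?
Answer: -9855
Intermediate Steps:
K(w) = w²
-109*91 + K(-8) = -109*91 + (-8)² = -9919 + 64 = -9855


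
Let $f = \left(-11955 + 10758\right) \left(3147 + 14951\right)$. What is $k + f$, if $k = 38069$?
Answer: $-21625237$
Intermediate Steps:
$f = -21663306$ ($f = \left(-1197\right) 18098 = -21663306$)
$k + f = 38069 - 21663306 = -21625237$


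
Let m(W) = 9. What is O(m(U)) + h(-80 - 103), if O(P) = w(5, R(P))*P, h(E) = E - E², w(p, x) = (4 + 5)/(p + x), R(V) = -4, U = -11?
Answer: -33591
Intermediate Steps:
w(p, x) = 9/(p + x)
O(P) = 9*P (O(P) = (9/(5 - 4))*P = (9/1)*P = (9*1)*P = 9*P)
O(m(U)) + h(-80 - 103) = 9*9 + (-80 - 103)*(1 - (-80 - 103)) = 81 - 183*(1 - 1*(-183)) = 81 - 183*(1 + 183) = 81 - 183*184 = 81 - 33672 = -33591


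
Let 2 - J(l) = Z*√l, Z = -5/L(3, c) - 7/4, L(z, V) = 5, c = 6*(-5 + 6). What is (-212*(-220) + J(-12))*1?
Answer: 46642 + 11*I*√3/2 ≈ 46642.0 + 9.5263*I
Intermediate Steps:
c = 6 (c = 6*1 = 6)
Z = -11/4 (Z = -5/5 - 7/4 = -5*⅕ - 7*¼ = -1 - 7/4 = -11/4 ≈ -2.7500)
J(l) = 2 + 11*√l/4 (J(l) = 2 - (-11)*√l/4 = 2 + 11*√l/4)
(-212*(-220) + J(-12))*1 = (-212*(-220) + (2 + 11*√(-12)/4))*1 = (46640 + (2 + 11*(2*I*√3)/4))*1 = (46640 + (2 + 11*I*√3/2))*1 = (46642 + 11*I*√3/2)*1 = 46642 + 11*I*√3/2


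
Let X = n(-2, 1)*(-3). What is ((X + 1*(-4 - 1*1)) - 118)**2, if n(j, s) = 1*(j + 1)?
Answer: 14400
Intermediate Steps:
n(j, s) = 1 + j (n(j, s) = 1*(1 + j) = 1 + j)
X = 3 (X = (1 - 2)*(-3) = -1*(-3) = 3)
((X + 1*(-4 - 1*1)) - 118)**2 = ((3 + 1*(-4 - 1*1)) - 118)**2 = ((3 + 1*(-4 - 1)) - 118)**2 = ((3 + 1*(-5)) - 118)**2 = ((3 - 5) - 118)**2 = (-2 - 118)**2 = (-120)**2 = 14400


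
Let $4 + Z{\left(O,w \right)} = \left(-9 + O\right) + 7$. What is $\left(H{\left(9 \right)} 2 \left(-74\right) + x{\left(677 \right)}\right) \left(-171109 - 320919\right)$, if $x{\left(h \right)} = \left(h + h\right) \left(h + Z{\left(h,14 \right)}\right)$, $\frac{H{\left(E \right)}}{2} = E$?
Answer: $-896734806784$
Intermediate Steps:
$Z{\left(O,w \right)} = -6 + O$ ($Z{\left(O,w \right)} = -4 + \left(\left(-9 + O\right) + 7\right) = -4 + \left(-2 + O\right) = -6 + O$)
$H{\left(E \right)} = 2 E$
$x{\left(h \right)} = 2 h \left(-6 + 2 h\right)$ ($x{\left(h \right)} = \left(h + h\right) \left(h + \left(-6 + h\right)\right) = 2 h \left(-6 + 2 h\right)$)
$\left(H{\left(9 \right)} 2 \left(-74\right) + x{\left(677 \right)}\right) \left(-171109 - 320919\right) = \left(2 \cdot 9 \cdot 2 \left(-74\right) + 4 \cdot 677 \left(-3 + 677\right)\right) \left(-171109 - 320919\right) = \left(18 \cdot 2 \left(-74\right) + 4 \cdot 677 \cdot 674\right) \left(-492028\right) = \left(36 \left(-74\right) + 1825192\right) \left(-492028\right) = \left(-2664 + 1825192\right) \left(-492028\right) = 1822528 \left(-492028\right) = -896734806784$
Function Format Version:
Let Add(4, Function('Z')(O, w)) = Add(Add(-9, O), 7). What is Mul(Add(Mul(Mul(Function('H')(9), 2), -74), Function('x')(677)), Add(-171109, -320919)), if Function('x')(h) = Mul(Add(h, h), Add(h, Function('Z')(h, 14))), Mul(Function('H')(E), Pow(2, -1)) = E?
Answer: -896734806784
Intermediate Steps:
Function('Z')(O, w) = Add(-6, O) (Function('Z')(O, w) = Add(-4, Add(Add(-9, O), 7)) = Add(-4, Add(-2, O)) = Add(-6, O))
Function('H')(E) = Mul(2, E)
Function('x')(h) = Mul(2, h, Add(-6, Mul(2, h))) (Function('x')(h) = Mul(Add(h, h), Add(h, Add(-6, h))) = Mul(Mul(2, h), Add(-6, Mul(2, h))) = Mul(2, h, Add(-6, Mul(2, h))))
Mul(Add(Mul(Mul(Function('H')(9), 2), -74), Function('x')(677)), Add(-171109, -320919)) = Mul(Add(Mul(Mul(Mul(2, 9), 2), -74), Mul(4, 677, Add(-3, 677))), Add(-171109, -320919)) = Mul(Add(Mul(Mul(18, 2), -74), Mul(4, 677, 674)), -492028) = Mul(Add(Mul(36, -74), 1825192), -492028) = Mul(Add(-2664, 1825192), -492028) = Mul(1822528, -492028) = -896734806784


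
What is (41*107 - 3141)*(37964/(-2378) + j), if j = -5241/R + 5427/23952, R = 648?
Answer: -3804577569709/128155176 ≈ -29687.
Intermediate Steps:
j = -1694663/215568 (j = -5241/648 + 5427/23952 = -5241*1/648 + 5427*(1/23952) = -1747/216 + 1809/7984 = -1694663/215568 ≈ -7.8614)
(41*107 - 3141)*(37964/(-2378) + j) = (41*107 - 3141)*(37964/(-2378) - 1694663/215568) = (4387 - 3141)*(37964*(-1/2378) - 1694663/215568) = 1246*(-18982/1189 - 1694663/215568) = 1246*(-6106866083/256310352) = -3804577569709/128155176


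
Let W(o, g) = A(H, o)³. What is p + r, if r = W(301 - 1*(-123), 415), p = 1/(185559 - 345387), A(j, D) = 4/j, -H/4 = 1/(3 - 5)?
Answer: 1278623/159828 ≈ 8.0000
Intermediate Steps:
H = 2 (H = -4/(3 - 5) = -4/(-2) = -4*(-½) = 2)
p = -1/159828 (p = 1/(-159828) = -1/159828 ≈ -6.2567e-6)
W(o, g) = 8 (W(o, g) = (4/2)³ = (4*(½))³ = 2³ = 8)
r = 8
p + r = -1/159828 + 8 = 1278623/159828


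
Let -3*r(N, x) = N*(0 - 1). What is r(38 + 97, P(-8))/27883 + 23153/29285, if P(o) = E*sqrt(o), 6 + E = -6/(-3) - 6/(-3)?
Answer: 646892924/816553655 ≈ 0.79222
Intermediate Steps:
E = -2 (E = -6 + (-6/(-3) - 6/(-3)) = -6 + (-6*(-1/3) - 6*(-1/3)) = -6 + (2 + 2) = -6 + 4 = -2)
P(o) = -2*sqrt(o)
r(N, x) = N/3 (r(N, x) = -N*(0 - 1)/3 = -N*(-1)/3 = -(-1)*N/3 = N/3)
r(38 + 97, P(-8))/27883 + 23153/29285 = ((38 + 97)/3)/27883 + 23153/29285 = ((1/3)*135)*(1/27883) + 23153*(1/29285) = 45*(1/27883) + 23153/29285 = 45/27883 + 23153/29285 = 646892924/816553655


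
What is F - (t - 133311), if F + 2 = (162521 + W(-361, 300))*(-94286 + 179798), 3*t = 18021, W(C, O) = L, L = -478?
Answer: 13856748318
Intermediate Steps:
W(C, O) = -478
t = 6007 (t = (⅓)*18021 = 6007)
F = 13856621014 (F = -2 + (162521 - 478)*(-94286 + 179798) = -2 + 162043*85512 = -2 + 13856621016 = 13856621014)
F - (t - 133311) = 13856621014 - (6007 - 133311) = 13856621014 - 1*(-127304) = 13856621014 + 127304 = 13856748318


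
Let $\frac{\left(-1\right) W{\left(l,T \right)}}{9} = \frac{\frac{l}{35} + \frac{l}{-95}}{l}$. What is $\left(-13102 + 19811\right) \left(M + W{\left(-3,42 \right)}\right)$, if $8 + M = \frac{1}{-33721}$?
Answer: $- \frac{1228003639377}{22424465} \approx -54762.0$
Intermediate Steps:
$W{\left(l,T \right)} = - \frac{108}{665}$ ($W{\left(l,T \right)} = - 9 \frac{\frac{l}{35} + \frac{l}{-95}}{l} = - 9 \frac{l \frac{1}{35} + l \left(- \frac{1}{95}\right)}{l} = - 9 \frac{\frac{l}{35} - \frac{l}{95}}{l} = - 9 \frac{\frac{12}{665} l}{l} = \left(-9\right) \frac{12}{665} = - \frac{108}{665}$)
$M = - \frac{269769}{33721}$ ($M = -8 + \frac{1}{-33721} = -8 - \frac{1}{33721} = - \frac{269769}{33721} \approx -8.0$)
$\left(-13102 + 19811\right) \left(M + W{\left(-3,42 \right)}\right) = \left(-13102 + 19811\right) \left(- \frac{269769}{33721} - \frac{108}{665}\right) = 6709 \left(- \frac{183038253}{22424465}\right) = - \frac{1228003639377}{22424465}$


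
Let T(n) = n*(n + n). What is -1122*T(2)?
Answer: -8976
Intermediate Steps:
T(n) = 2*n**2 (T(n) = n*(2*n) = 2*n**2)
-1122*T(2) = -2244*2**2 = -2244*4 = -1122*8 = -8976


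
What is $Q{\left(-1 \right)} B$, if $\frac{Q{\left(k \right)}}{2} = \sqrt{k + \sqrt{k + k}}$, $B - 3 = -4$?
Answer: $- 2 \sqrt{-1 + i \sqrt{2}} \approx -1.21 - 2.3375 i$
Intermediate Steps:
$B = -1$ ($B = 3 - 4 = -1$)
$Q{\left(k \right)} = 2 \sqrt{k + \sqrt{2} \sqrt{k}}$ ($Q{\left(k \right)} = 2 \sqrt{k + \sqrt{k + k}} = 2 \sqrt{k + \sqrt{2 k}} = 2 \sqrt{k + \sqrt{2} \sqrt{k}}$)
$Q{\left(-1 \right)} B = 2 \sqrt{-1 + \sqrt{2} \sqrt{-1}} \left(-1\right) = 2 \sqrt{-1 + \sqrt{2} i} \left(-1\right) = 2 \sqrt{-1 + i \sqrt{2}} \left(-1\right) = - 2 \sqrt{-1 + i \sqrt{2}}$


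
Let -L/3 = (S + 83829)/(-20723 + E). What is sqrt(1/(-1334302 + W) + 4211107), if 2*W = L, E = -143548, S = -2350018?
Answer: sqrt(89920208398818043407548377785)/146127015417 ≈ 2052.1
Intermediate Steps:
L = -2266189/54757 (L = -3*(-2350018 + 83829)/(-20723 - 143548) = -(-6798567)/(-164271) = -(-6798567)*(-1)/164271 = -3*2266189/164271 = -2266189/54757 ≈ -41.386)
W = -2266189/109514 (W = (1/2)*(-2266189/54757) = -2266189/109514 ≈ -20.693)
sqrt(1/(-1334302 + W) + 4211107) = sqrt(1/(-1334302 - 2266189/109514) + 4211107) = sqrt(1/(-146127015417/109514) + 4211107) = sqrt(-109514/146127015417 + 4211107) = sqrt(615356497511527105/146127015417) = sqrt(89920208398818043407548377785)/146127015417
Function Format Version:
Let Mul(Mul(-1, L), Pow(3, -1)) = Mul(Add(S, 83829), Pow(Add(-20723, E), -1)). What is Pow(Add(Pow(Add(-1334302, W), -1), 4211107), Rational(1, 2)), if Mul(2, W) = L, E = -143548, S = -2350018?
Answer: Mul(Rational(1, 146127015417), Pow(89920208398818043407548377785, Rational(1, 2))) ≈ 2052.1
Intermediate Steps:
L = Rational(-2266189, 54757) (L = Mul(-3, Mul(Add(-2350018, 83829), Pow(Add(-20723, -143548), -1))) = Mul(-3, Mul(-2266189, Pow(-164271, -1))) = Mul(-3, Mul(-2266189, Rational(-1, 164271))) = Mul(-3, Rational(2266189, 164271)) = Rational(-2266189, 54757) ≈ -41.386)
W = Rational(-2266189, 109514) (W = Mul(Rational(1, 2), Rational(-2266189, 54757)) = Rational(-2266189, 109514) ≈ -20.693)
Pow(Add(Pow(Add(-1334302, W), -1), 4211107), Rational(1, 2)) = Pow(Add(Pow(Add(-1334302, Rational(-2266189, 109514)), -1), 4211107), Rational(1, 2)) = Pow(Add(Pow(Rational(-146127015417, 109514), -1), 4211107), Rational(1, 2)) = Pow(Add(Rational(-109514, 146127015417), 4211107), Rational(1, 2)) = Pow(Rational(615356497511527105, 146127015417), Rational(1, 2)) = Mul(Rational(1, 146127015417), Pow(89920208398818043407548377785, Rational(1, 2)))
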